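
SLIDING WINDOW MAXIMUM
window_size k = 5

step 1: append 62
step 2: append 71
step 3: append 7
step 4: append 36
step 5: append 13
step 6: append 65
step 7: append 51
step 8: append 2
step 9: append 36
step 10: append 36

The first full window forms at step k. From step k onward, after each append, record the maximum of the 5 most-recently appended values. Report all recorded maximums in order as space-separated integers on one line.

Answer: 71 71 65 65 65 65

Derivation:
step 1: append 62 -> window=[62] (not full yet)
step 2: append 71 -> window=[62, 71] (not full yet)
step 3: append 7 -> window=[62, 71, 7] (not full yet)
step 4: append 36 -> window=[62, 71, 7, 36] (not full yet)
step 5: append 13 -> window=[62, 71, 7, 36, 13] -> max=71
step 6: append 65 -> window=[71, 7, 36, 13, 65] -> max=71
step 7: append 51 -> window=[7, 36, 13, 65, 51] -> max=65
step 8: append 2 -> window=[36, 13, 65, 51, 2] -> max=65
step 9: append 36 -> window=[13, 65, 51, 2, 36] -> max=65
step 10: append 36 -> window=[65, 51, 2, 36, 36] -> max=65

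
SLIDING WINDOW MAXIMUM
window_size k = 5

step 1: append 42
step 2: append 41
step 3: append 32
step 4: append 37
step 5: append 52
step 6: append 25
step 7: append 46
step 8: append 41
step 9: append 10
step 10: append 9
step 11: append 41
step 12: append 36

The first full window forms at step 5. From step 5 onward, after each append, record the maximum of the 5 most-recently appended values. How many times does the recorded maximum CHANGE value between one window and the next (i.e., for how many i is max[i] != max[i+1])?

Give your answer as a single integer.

Answer: 2

Derivation:
step 1: append 42 -> window=[42] (not full yet)
step 2: append 41 -> window=[42, 41] (not full yet)
step 3: append 32 -> window=[42, 41, 32] (not full yet)
step 4: append 37 -> window=[42, 41, 32, 37] (not full yet)
step 5: append 52 -> window=[42, 41, 32, 37, 52] -> max=52
step 6: append 25 -> window=[41, 32, 37, 52, 25] -> max=52
step 7: append 46 -> window=[32, 37, 52, 25, 46] -> max=52
step 8: append 41 -> window=[37, 52, 25, 46, 41] -> max=52
step 9: append 10 -> window=[52, 25, 46, 41, 10] -> max=52
step 10: append 9 -> window=[25, 46, 41, 10, 9] -> max=46
step 11: append 41 -> window=[46, 41, 10, 9, 41] -> max=46
step 12: append 36 -> window=[41, 10, 9, 41, 36] -> max=41
Recorded maximums: 52 52 52 52 52 46 46 41
Changes between consecutive maximums: 2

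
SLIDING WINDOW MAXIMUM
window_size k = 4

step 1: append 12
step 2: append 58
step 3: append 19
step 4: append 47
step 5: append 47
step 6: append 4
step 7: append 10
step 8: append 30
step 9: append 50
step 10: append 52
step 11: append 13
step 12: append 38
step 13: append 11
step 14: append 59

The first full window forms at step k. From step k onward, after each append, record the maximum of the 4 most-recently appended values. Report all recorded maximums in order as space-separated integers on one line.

Answer: 58 58 47 47 47 50 52 52 52 52 59

Derivation:
step 1: append 12 -> window=[12] (not full yet)
step 2: append 58 -> window=[12, 58] (not full yet)
step 3: append 19 -> window=[12, 58, 19] (not full yet)
step 4: append 47 -> window=[12, 58, 19, 47] -> max=58
step 5: append 47 -> window=[58, 19, 47, 47] -> max=58
step 6: append 4 -> window=[19, 47, 47, 4] -> max=47
step 7: append 10 -> window=[47, 47, 4, 10] -> max=47
step 8: append 30 -> window=[47, 4, 10, 30] -> max=47
step 9: append 50 -> window=[4, 10, 30, 50] -> max=50
step 10: append 52 -> window=[10, 30, 50, 52] -> max=52
step 11: append 13 -> window=[30, 50, 52, 13] -> max=52
step 12: append 38 -> window=[50, 52, 13, 38] -> max=52
step 13: append 11 -> window=[52, 13, 38, 11] -> max=52
step 14: append 59 -> window=[13, 38, 11, 59] -> max=59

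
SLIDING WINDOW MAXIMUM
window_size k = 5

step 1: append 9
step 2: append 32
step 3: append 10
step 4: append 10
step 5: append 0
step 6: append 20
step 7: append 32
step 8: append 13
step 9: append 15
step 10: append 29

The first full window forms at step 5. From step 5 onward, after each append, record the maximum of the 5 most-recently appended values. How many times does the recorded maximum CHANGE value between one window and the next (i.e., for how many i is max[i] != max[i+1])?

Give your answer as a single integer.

step 1: append 9 -> window=[9] (not full yet)
step 2: append 32 -> window=[9, 32] (not full yet)
step 3: append 10 -> window=[9, 32, 10] (not full yet)
step 4: append 10 -> window=[9, 32, 10, 10] (not full yet)
step 5: append 0 -> window=[9, 32, 10, 10, 0] -> max=32
step 6: append 20 -> window=[32, 10, 10, 0, 20] -> max=32
step 7: append 32 -> window=[10, 10, 0, 20, 32] -> max=32
step 8: append 13 -> window=[10, 0, 20, 32, 13] -> max=32
step 9: append 15 -> window=[0, 20, 32, 13, 15] -> max=32
step 10: append 29 -> window=[20, 32, 13, 15, 29] -> max=32
Recorded maximums: 32 32 32 32 32 32
Changes between consecutive maximums: 0

Answer: 0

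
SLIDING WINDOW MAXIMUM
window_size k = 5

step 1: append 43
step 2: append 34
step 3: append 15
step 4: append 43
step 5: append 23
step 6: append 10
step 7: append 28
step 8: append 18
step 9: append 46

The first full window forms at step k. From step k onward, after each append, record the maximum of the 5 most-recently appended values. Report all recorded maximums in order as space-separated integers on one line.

step 1: append 43 -> window=[43] (not full yet)
step 2: append 34 -> window=[43, 34] (not full yet)
step 3: append 15 -> window=[43, 34, 15] (not full yet)
step 4: append 43 -> window=[43, 34, 15, 43] (not full yet)
step 5: append 23 -> window=[43, 34, 15, 43, 23] -> max=43
step 6: append 10 -> window=[34, 15, 43, 23, 10] -> max=43
step 7: append 28 -> window=[15, 43, 23, 10, 28] -> max=43
step 8: append 18 -> window=[43, 23, 10, 28, 18] -> max=43
step 9: append 46 -> window=[23, 10, 28, 18, 46] -> max=46

Answer: 43 43 43 43 46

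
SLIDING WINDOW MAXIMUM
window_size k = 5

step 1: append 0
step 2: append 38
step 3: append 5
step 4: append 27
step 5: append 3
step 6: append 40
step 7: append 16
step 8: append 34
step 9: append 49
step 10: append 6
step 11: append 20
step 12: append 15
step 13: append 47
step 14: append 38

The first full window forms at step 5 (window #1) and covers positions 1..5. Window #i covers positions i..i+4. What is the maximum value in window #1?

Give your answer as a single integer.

step 1: append 0 -> window=[0] (not full yet)
step 2: append 38 -> window=[0, 38] (not full yet)
step 3: append 5 -> window=[0, 38, 5] (not full yet)
step 4: append 27 -> window=[0, 38, 5, 27] (not full yet)
step 5: append 3 -> window=[0, 38, 5, 27, 3] -> max=38
Window #1 max = 38

Answer: 38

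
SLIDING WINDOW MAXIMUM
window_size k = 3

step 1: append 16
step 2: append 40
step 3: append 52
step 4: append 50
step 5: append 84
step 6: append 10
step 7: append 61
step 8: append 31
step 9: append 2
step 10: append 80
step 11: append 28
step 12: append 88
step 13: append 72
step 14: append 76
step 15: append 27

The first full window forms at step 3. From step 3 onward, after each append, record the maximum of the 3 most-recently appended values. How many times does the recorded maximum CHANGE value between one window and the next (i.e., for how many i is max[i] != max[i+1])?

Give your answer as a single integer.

Answer: 5

Derivation:
step 1: append 16 -> window=[16] (not full yet)
step 2: append 40 -> window=[16, 40] (not full yet)
step 3: append 52 -> window=[16, 40, 52] -> max=52
step 4: append 50 -> window=[40, 52, 50] -> max=52
step 5: append 84 -> window=[52, 50, 84] -> max=84
step 6: append 10 -> window=[50, 84, 10] -> max=84
step 7: append 61 -> window=[84, 10, 61] -> max=84
step 8: append 31 -> window=[10, 61, 31] -> max=61
step 9: append 2 -> window=[61, 31, 2] -> max=61
step 10: append 80 -> window=[31, 2, 80] -> max=80
step 11: append 28 -> window=[2, 80, 28] -> max=80
step 12: append 88 -> window=[80, 28, 88] -> max=88
step 13: append 72 -> window=[28, 88, 72] -> max=88
step 14: append 76 -> window=[88, 72, 76] -> max=88
step 15: append 27 -> window=[72, 76, 27] -> max=76
Recorded maximums: 52 52 84 84 84 61 61 80 80 88 88 88 76
Changes between consecutive maximums: 5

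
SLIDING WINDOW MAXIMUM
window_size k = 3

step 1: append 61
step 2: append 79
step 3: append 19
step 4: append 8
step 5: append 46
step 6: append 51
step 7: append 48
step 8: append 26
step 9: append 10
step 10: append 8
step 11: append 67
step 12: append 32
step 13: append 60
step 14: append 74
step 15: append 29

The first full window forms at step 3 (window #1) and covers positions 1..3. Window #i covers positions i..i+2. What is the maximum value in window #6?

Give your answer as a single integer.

Answer: 51

Derivation:
step 1: append 61 -> window=[61] (not full yet)
step 2: append 79 -> window=[61, 79] (not full yet)
step 3: append 19 -> window=[61, 79, 19] -> max=79
step 4: append 8 -> window=[79, 19, 8] -> max=79
step 5: append 46 -> window=[19, 8, 46] -> max=46
step 6: append 51 -> window=[8, 46, 51] -> max=51
step 7: append 48 -> window=[46, 51, 48] -> max=51
step 8: append 26 -> window=[51, 48, 26] -> max=51
Window #6 max = 51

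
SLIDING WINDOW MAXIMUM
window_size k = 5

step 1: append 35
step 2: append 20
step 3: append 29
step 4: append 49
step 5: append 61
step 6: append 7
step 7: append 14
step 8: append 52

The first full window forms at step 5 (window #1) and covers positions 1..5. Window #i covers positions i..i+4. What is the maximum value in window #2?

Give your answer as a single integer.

step 1: append 35 -> window=[35] (not full yet)
step 2: append 20 -> window=[35, 20] (not full yet)
step 3: append 29 -> window=[35, 20, 29] (not full yet)
step 4: append 49 -> window=[35, 20, 29, 49] (not full yet)
step 5: append 61 -> window=[35, 20, 29, 49, 61] -> max=61
step 6: append 7 -> window=[20, 29, 49, 61, 7] -> max=61
Window #2 max = 61

Answer: 61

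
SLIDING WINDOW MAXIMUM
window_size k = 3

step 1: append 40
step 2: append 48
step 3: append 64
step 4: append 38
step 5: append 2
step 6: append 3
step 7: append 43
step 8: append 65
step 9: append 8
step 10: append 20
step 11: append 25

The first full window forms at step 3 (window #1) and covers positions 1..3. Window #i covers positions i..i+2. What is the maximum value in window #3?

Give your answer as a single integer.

step 1: append 40 -> window=[40] (not full yet)
step 2: append 48 -> window=[40, 48] (not full yet)
step 3: append 64 -> window=[40, 48, 64] -> max=64
step 4: append 38 -> window=[48, 64, 38] -> max=64
step 5: append 2 -> window=[64, 38, 2] -> max=64
Window #3 max = 64

Answer: 64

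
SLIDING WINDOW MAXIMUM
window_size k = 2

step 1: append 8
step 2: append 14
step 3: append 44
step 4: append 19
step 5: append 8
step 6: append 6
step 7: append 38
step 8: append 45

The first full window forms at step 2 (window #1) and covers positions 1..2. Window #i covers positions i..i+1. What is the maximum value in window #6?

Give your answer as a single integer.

step 1: append 8 -> window=[8] (not full yet)
step 2: append 14 -> window=[8, 14] -> max=14
step 3: append 44 -> window=[14, 44] -> max=44
step 4: append 19 -> window=[44, 19] -> max=44
step 5: append 8 -> window=[19, 8] -> max=19
step 6: append 6 -> window=[8, 6] -> max=8
step 7: append 38 -> window=[6, 38] -> max=38
Window #6 max = 38

Answer: 38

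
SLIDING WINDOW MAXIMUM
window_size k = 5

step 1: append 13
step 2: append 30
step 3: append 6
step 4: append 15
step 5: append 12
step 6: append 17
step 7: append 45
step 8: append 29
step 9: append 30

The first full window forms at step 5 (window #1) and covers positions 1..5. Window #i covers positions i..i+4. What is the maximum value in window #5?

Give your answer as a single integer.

step 1: append 13 -> window=[13] (not full yet)
step 2: append 30 -> window=[13, 30] (not full yet)
step 3: append 6 -> window=[13, 30, 6] (not full yet)
step 4: append 15 -> window=[13, 30, 6, 15] (not full yet)
step 5: append 12 -> window=[13, 30, 6, 15, 12] -> max=30
step 6: append 17 -> window=[30, 6, 15, 12, 17] -> max=30
step 7: append 45 -> window=[6, 15, 12, 17, 45] -> max=45
step 8: append 29 -> window=[15, 12, 17, 45, 29] -> max=45
step 9: append 30 -> window=[12, 17, 45, 29, 30] -> max=45
Window #5 max = 45

Answer: 45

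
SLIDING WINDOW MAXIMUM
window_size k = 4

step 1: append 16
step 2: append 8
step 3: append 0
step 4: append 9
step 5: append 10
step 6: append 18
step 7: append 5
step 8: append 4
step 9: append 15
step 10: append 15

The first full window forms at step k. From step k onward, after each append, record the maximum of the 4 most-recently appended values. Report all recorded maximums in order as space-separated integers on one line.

Answer: 16 10 18 18 18 18 15

Derivation:
step 1: append 16 -> window=[16] (not full yet)
step 2: append 8 -> window=[16, 8] (not full yet)
step 3: append 0 -> window=[16, 8, 0] (not full yet)
step 4: append 9 -> window=[16, 8, 0, 9] -> max=16
step 5: append 10 -> window=[8, 0, 9, 10] -> max=10
step 6: append 18 -> window=[0, 9, 10, 18] -> max=18
step 7: append 5 -> window=[9, 10, 18, 5] -> max=18
step 8: append 4 -> window=[10, 18, 5, 4] -> max=18
step 9: append 15 -> window=[18, 5, 4, 15] -> max=18
step 10: append 15 -> window=[5, 4, 15, 15] -> max=15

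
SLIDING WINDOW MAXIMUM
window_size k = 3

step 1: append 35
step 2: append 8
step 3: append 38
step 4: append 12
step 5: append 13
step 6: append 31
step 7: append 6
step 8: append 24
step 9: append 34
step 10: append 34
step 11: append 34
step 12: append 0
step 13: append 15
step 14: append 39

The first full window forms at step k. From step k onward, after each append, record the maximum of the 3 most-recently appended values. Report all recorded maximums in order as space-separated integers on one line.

Answer: 38 38 38 31 31 31 34 34 34 34 34 39

Derivation:
step 1: append 35 -> window=[35] (not full yet)
step 2: append 8 -> window=[35, 8] (not full yet)
step 3: append 38 -> window=[35, 8, 38] -> max=38
step 4: append 12 -> window=[8, 38, 12] -> max=38
step 5: append 13 -> window=[38, 12, 13] -> max=38
step 6: append 31 -> window=[12, 13, 31] -> max=31
step 7: append 6 -> window=[13, 31, 6] -> max=31
step 8: append 24 -> window=[31, 6, 24] -> max=31
step 9: append 34 -> window=[6, 24, 34] -> max=34
step 10: append 34 -> window=[24, 34, 34] -> max=34
step 11: append 34 -> window=[34, 34, 34] -> max=34
step 12: append 0 -> window=[34, 34, 0] -> max=34
step 13: append 15 -> window=[34, 0, 15] -> max=34
step 14: append 39 -> window=[0, 15, 39] -> max=39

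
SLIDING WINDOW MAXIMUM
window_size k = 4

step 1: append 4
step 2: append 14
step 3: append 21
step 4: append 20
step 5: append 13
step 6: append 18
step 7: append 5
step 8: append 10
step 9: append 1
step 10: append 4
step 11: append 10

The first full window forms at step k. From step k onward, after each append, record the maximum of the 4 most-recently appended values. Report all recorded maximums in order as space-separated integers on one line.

step 1: append 4 -> window=[4] (not full yet)
step 2: append 14 -> window=[4, 14] (not full yet)
step 3: append 21 -> window=[4, 14, 21] (not full yet)
step 4: append 20 -> window=[4, 14, 21, 20] -> max=21
step 5: append 13 -> window=[14, 21, 20, 13] -> max=21
step 6: append 18 -> window=[21, 20, 13, 18] -> max=21
step 7: append 5 -> window=[20, 13, 18, 5] -> max=20
step 8: append 10 -> window=[13, 18, 5, 10] -> max=18
step 9: append 1 -> window=[18, 5, 10, 1] -> max=18
step 10: append 4 -> window=[5, 10, 1, 4] -> max=10
step 11: append 10 -> window=[10, 1, 4, 10] -> max=10

Answer: 21 21 21 20 18 18 10 10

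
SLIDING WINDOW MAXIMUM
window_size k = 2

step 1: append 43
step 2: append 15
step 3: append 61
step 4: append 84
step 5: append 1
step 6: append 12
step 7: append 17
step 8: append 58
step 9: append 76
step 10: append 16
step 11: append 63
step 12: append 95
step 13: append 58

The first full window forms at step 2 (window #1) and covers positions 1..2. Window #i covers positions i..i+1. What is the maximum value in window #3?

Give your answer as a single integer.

Answer: 84

Derivation:
step 1: append 43 -> window=[43] (not full yet)
step 2: append 15 -> window=[43, 15] -> max=43
step 3: append 61 -> window=[15, 61] -> max=61
step 4: append 84 -> window=[61, 84] -> max=84
Window #3 max = 84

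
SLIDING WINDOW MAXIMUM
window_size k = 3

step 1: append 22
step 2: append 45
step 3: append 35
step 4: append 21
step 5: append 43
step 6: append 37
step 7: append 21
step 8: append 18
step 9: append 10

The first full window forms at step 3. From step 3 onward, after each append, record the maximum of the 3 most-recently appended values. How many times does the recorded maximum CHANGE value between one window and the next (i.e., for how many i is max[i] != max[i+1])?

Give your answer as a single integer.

Answer: 3

Derivation:
step 1: append 22 -> window=[22] (not full yet)
step 2: append 45 -> window=[22, 45] (not full yet)
step 3: append 35 -> window=[22, 45, 35] -> max=45
step 4: append 21 -> window=[45, 35, 21] -> max=45
step 5: append 43 -> window=[35, 21, 43] -> max=43
step 6: append 37 -> window=[21, 43, 37] -> max=43
step 7: append 21 -> window=[43, 37, 21] -> max=43
step 8: append 18 -> window=[37, 21, 18] -> max=37
step 9: append 10 -> window=[21, 18, 10] -> max=21
Recorded maximums: 45 45 43 43 43 37 21
Changes between consecutive maximums: 3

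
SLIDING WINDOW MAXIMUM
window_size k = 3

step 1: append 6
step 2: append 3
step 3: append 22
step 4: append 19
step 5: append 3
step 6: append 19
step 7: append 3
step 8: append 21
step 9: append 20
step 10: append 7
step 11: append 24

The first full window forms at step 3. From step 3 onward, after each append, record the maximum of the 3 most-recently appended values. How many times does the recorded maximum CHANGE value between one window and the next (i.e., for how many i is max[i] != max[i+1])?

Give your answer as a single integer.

Answer: 3

Derivation:
step 1: append 6 -> window=[6] (not full yet)
step 2: append 3 -> window=[6, 3] (not full yet)
step 3: append 22 -> window=[6, 3, 22] -> max=22
step 4: append 19 -> window=[3, 22, 19] -> max=22
step 5: append 3 -> window=[22, 19, 3] -> max=22
step 6: append 19 -> window=[19, 3, 19] -> max=19
step 7: append 3 -> window=[3, 19, 3] -> max=19
step 8: append 21 -> window=[19, 3, 21] -> max=21
step 9: append 20 -> window=[3, 21, 20] -> max=21
step 10: append 7 -> window=[21, 20, 7] -> max=21
step 11: append 24 -> window=[20, 7, 24] -> max=24
Recorded maximums: 22 22 22 19 19 21 21 21 24
Changes between consecutive maximums: 3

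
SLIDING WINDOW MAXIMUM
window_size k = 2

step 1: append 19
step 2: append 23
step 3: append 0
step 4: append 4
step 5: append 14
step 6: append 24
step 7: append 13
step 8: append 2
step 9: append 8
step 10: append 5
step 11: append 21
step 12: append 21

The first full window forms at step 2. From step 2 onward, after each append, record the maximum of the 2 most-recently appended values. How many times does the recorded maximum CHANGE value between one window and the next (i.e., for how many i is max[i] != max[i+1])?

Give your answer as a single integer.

Answer: 6

Derivation:
step 1: append 19 -> window=[19] (not full yet)
step 2: append 23 -> window=[19, 23] -> max=23
step 3: append 0 -> window=[23, 0] -> max=23
step 4: append 4 -> window=[0, 4] -> max=4
step 5: append 14 -> window=[4, 14] -> max=14
step 6: append 24 -> window=[14, 24] -> max=24
step 7: append 13 -> window=[24, 13] -> max=24
step 8: append 2 -> window=[13, 2] -> max=13
step 9: append 8 -> window=[2, 8] -> max=8
step 10: append 5 -> window=[8, 5] -> max=8
step 11: append 21 -> window=[5, 21] -> max=21
step 12: append 21 -> window=[21, 21] -> max=21
Recorded maximums: 23 23 4 14 24 24 13 8 8 21 21
Changes between consecutive maximums: 6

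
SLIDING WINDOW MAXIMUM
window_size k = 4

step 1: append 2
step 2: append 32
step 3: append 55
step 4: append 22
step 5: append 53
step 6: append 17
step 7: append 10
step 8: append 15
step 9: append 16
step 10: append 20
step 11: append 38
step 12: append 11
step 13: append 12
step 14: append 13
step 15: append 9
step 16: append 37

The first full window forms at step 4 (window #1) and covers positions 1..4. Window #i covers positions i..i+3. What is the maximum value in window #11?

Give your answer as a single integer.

step 1: append 2 -> window=[2] (not full yet)
step 2: append 32 -> window=[2, 32] (not full yet)
step 3: append 55 -> window=[2, 32, 55] (not full yet)
step 4: append 22 -> window=[2, 32, 55, 22] -> max=55
step 5: append 53 -> window=[32, 55, 22, 53] -> max=55
step 6: append 17 -> window=[55, 22, 53, 17] -> max=55
step 7: append 10 -> window=[22, 53, 17, 10] -> max=53
step 8: append 15 -> window=[53, 17, 10, 15] -> max=53
step 9: append 16 -> window=[17, 10, 15, 16] -> max=17
step 10: append 20 -> window=[10, 15, 16, 20] -> max=20
step 11: append 38 -> window=[15, 16, 20, 38] -> max=38
step 12: append 11 -> window=[16, 20, 38, 11] -> max=38
step 13: append 12 -> window=[20, 38, 11, 12] -> max=38
step 14: append 13 -> window=[38, 11, 12, 13] -> max=38
Window #11 max = 38

Answer: 38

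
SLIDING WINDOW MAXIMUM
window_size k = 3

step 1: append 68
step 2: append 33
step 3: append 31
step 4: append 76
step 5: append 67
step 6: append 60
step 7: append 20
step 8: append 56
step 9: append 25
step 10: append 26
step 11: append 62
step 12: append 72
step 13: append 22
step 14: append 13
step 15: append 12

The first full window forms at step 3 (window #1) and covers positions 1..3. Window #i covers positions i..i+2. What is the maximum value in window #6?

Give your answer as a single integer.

Answer: 60

Derivation:
step 1: append 68 -> window=[68] (not full yet)
step 2: append 33 -> window=[68, 33] (not full yet)
step 3: append 31 -> window=[68, 33, 31] -> max=68
step 4: append 76 -> window=[33, 31, 76] -> max=76
step 5: append 67 -> window=[31, 76, 67] -> max=76
step 6: append 60 -> window=[76, 67, 60] -> max=76
step 7: append 20 -> window=[67, 60, 20] -> max=67
step 8: append 56 -> window=[60, 20, 56] -> max=60
Window #6 max = 60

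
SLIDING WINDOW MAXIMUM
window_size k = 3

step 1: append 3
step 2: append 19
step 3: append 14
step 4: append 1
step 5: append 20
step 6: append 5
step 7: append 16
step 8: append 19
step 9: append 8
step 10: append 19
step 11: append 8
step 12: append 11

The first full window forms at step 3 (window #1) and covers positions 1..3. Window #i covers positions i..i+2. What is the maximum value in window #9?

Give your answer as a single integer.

Answer: 19

Derivation:
step 1: append 3 -> window=[3] (not full yet)
step 2: append 19 -> window=[3, 19] (not full yet)
step 3: append 14 -> window=[3, 19, 14] -> max=19
step 4: append 1 -> window=[19, 14, 1] -> max=19
step 5: append 20 -> window=[14, 1, 20] -> max=20
step 6: append 5 -> window=[1, 20, 5] -> max=20
step 7: append 16 -> window=[20, 5, 16] -> max=20
step 8: append 19 -> window=[5, 16, 19] -> max=19
step 9: append 8 -> window=[16, 19, 8] -> max=19
step 10: append 19 -> window=[19, 8, 19] -> max=19
step 11: append 8 -> window=[8, 19, 8] -> max=19
Window #9 max = 19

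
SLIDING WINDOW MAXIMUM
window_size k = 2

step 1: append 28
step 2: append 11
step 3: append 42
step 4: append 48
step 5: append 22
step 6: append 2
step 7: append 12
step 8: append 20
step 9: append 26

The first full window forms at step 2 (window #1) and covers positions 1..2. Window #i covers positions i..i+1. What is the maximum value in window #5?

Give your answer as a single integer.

Answer: 22

Derivation:
step 1: append 28 -> window=[28] (not full yet)
step 2: append 11 -> window=[28, 11] -> max=28
step 3: append 42 -> window=[11, 42] -> max=42
step 4: append 48 -> window=[42, 48] -> max=48
step 5: append 22 -> window=[48, 22] -> max=48
step 6: append 2 -> window=[22, 2] -> max=22
Window #5 max = 22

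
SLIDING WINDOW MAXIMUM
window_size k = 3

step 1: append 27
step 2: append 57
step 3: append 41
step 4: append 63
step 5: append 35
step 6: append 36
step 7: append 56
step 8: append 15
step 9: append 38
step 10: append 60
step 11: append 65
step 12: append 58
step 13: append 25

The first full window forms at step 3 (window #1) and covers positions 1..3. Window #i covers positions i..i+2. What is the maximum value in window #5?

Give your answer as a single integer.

step 1: append 27 -> window=[27] (not full yet)
step 2: append 57 -> window=[27, 57] (not full yet)
step 3: append 41 -> window=[27, 57, 41] -> max=57
step 4: append 63 -> window=[57, 41, 63] -> max=63
step 5: append 35 -> window=[41, 63, 35] -> max=63
step 6: append 36 -> window=[63, 35, 36] -> max=63
step 7: append 56 -> window=[35, 36, 56] -> max=56
Window #5 max = 56

Answer: 56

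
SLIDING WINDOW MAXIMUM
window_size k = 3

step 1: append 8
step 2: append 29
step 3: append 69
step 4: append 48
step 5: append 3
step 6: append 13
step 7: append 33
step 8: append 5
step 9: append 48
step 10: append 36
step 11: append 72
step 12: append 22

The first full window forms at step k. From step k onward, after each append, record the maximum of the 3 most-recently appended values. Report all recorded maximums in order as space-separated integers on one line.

step 1: append 8 -> window=[8] (not full yet)
step 2: append 29 -> window=[8, 29] (not full yet)
step 3: append 69 -> window=[8, 29, 69] -> max=69
step 4: append 48 -> window=[29, 69, 48] -> max=69
step 5: append 3 -> window=[69, 48, 3] -> max=69
step 6: append 13 -> window=[48, 3, 13] -> max=48
step 7: append 33 -> window=[3, 13, 33] -> max=33
step 8: append 5 -> window=[13, 33, 5] -> max=33
step 9: append 48 -> window=[33, 5, 48] -> max=48
step 10: append 36 -> window=[5, 48, 36] -> max=48
step 11: append 72 -> window=[48, 36, 72] -> max=72
step 12: append 22 -> window=[36, 72, 22] -> max=72

Answer: 69 69 69 48 33 33 48 48 72 72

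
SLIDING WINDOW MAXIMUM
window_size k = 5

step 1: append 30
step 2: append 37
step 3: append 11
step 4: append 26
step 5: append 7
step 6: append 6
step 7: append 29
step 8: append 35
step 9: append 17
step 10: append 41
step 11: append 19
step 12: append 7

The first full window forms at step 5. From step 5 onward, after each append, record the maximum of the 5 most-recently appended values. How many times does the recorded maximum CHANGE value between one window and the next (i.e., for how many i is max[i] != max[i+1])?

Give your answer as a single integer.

step 1: append 30 -> window=[30] (not full yet)
step 2: append 37 -> window=[30, 37] (not full yet)
step 3: append 11 -> window=[30, 37, 11] (not full yet)
step 4: append 26 -> window=[30, 37, 11, 26] (not full yet)
step 5: append 7 -> window=[30, 37, 11, 26, 7] -> max=37
step 6: append 6 -> window=[37, 11, 26, 7, 6] -> max=37
step 7: append 29 -> window=[11, 26, 7, 6, 29] -> max=29
step 8: append 35 -> window=[26, 7, 6, 29, 35] -> max=35
step 9: append 17 -> window=[7, 6, 29, 35, 17] -> max=35
step 10: append 41 -> window=[6, 29, 35, 17, 41] -> max=41
step 11: append 19 -> window=[29, 35, 17, 41, 19] -> max=41
step 12: append 7 -> window=[35, 17, 41, 19, 7] -> max=41
Recorded maximums: 37 37 29 35 35 41 41 41
Changes between consecutive maximums: 3

Answer: 3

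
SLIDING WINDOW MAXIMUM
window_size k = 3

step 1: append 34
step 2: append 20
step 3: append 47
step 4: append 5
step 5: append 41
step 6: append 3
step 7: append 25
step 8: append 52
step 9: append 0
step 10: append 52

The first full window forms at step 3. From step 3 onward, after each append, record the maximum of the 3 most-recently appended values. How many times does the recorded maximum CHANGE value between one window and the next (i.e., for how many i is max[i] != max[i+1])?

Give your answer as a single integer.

Answer: 2

Derivation:
step 1: append 34 -> window=[34] (not full yet)
step 2: append 20 -> window=[34, 20] (not full yet)
step 3: append 47 -> window=[34, 20, 47] -> max=47
step 4: append 5 -> window=[20, 47, 5] -> max=47
step 5: append 41 -> window=[47, 5, 41] -> max=47
step 6: append 3 -> window=[5, 41, 3] -> max=41
step 7: append 25 -> window=[41, 3, 25] -> max=41
step 8: append 52 -> window=[3, 25, 52] -> max=52
step 9: append 0 -> window=[25, 52, 0] -> max=52
step 10: append 52 -> window=[52, 0, 52] -> max=52
Recorded maximums: 47 47 47 41 41 52 52 52
Changes between consecutive maximums: 2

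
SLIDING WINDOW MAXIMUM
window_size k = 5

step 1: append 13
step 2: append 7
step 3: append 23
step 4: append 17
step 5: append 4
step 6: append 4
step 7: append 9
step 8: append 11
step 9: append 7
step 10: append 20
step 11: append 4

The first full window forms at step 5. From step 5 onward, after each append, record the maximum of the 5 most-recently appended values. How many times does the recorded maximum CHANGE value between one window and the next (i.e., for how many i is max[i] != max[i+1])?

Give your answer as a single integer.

Answer: 3

Derivation:
step 1: append 13 -> window=[13] (not full yet)
step 2: append 7 -> window=[13, 7] (not full yet)
step 3: append 23 -> window=[13, 7, 23] (not full yet)
step 4: append 17 -> window=[13, 7, 23, 17] (not full yet)
step 5: append 4 -> window=[13, 7, 23, 17, 4] -> max=23
step 6: append 4 -> window=[7, 23, 17, 4, 4] -> max=23
step 7: append 9 -> window=[23, 17, 4, 4, 9] -> max=23
step 8: append 11 -> window=[17, 4, 4, 9, 11] -> max=17
step 9: append 7 -> window=[4, 4, 9, 11, 7] -> max=11
step 10: append 20 -> window=[4, 9, 11, 7, 20] -> max=20
step 11: append 4 -> window=[9, 11, 7, 20, 4] -> max=20
Recorded maximums: 23 23 23 17 11 20 20
Changes between consecutive maximums: 3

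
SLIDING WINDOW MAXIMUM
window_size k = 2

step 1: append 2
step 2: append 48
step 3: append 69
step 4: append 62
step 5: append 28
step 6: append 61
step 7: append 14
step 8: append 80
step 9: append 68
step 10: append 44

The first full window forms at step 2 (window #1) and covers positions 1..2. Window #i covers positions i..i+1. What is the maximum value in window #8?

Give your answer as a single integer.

Answer: 80

Derivation:
step 1: append 2 -> window=[2] (not full yet)
step 2: append 48 -> window=[2, 48] -> max=48
step 3: append 69 -> window=[48, 69] -> max=69
step 4: append 62 -> window=[69, 62] -> max=69
step 5: append 28 -> window=[62, 28] -> max=62
step 6: append 61 -> window=[28, 61] -> max=61
step 7: append 14 -> window=[61, 14] -> max=61
step 8: append 80 -> window=[14, 80] -> max=80
step 9: append 68 -> window=[80, 68] -> max=80
Window #8 max = 80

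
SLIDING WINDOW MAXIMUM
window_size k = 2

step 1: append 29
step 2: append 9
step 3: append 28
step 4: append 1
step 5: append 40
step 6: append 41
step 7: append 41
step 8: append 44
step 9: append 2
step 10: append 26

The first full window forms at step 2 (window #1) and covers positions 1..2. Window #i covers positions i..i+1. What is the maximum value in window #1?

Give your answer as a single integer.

Answer: 29

Derivation:
step 1: append 29 -> window=[29] (not full yet)
step 2: append 9 -> window=[29, 9] -> max=29
Window #1 max = 29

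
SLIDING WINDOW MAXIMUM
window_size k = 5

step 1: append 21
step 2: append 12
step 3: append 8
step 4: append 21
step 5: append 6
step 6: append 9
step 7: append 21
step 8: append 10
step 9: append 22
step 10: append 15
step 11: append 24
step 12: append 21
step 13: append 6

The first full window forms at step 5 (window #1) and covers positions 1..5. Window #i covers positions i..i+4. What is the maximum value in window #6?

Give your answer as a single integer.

step 1: append 21 -> window=[21] (not full yet)
step 2: append 12 -> window=[21, 12] (not full yet)
step 3: append 8 -> window=[21, 12, 8] (not full yet)
step 4: append 21 -> window=[21, 12, 8, 21] (not full yet)
step 5: append 6 -> window=[21, 12, 8, 21, 6] -> max=21
step 6: append 9 -> window=[12, 8, 21, 6, 9] -> max=21
step 7: append 21 -> window=[8, 21, 6, 9, 21] -> max=21
step 8: append 10 -> window=[21, 6, 9, 21, 10] -> max=21
step 9: append 22 -> window=[6, 9, 21, 10, 22] -> max=22
step 10: append 15 -> window=[9, 21, 10, 22, 15] -> max=22
Window #6 max = 22

Answer: 22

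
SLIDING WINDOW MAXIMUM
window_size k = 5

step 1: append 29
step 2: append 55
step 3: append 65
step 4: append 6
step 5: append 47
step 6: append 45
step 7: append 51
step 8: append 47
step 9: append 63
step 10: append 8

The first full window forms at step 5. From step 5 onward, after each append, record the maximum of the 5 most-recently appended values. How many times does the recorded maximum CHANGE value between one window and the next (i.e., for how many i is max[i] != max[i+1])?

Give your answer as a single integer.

step 1: append 29 -> window=[29] (not full yet)
step 2: append 55 -> window=[29, 55] (not full yet)
step 3: append 65 -> window=[29, 55, 65] (not full yet)
step 4: append 6 -> window=[29, 55, 65, 6] (not full yet)
step 5: append 47 -> window=[29, 55, 65, 6, 47] -> max=65
step 6: append 45 -> window=[55, 65, 6, 47, 45] -> max=65
step 7: append 51 -> window=[65, 6, 47, 45, 51] -> max=65
step 8: append 47 -> window=[6, 47, 45, 51, 47] -> max=51
step 9: append 63 -> window=[47, 45, 51, 47, 63] -> max=63
step 10: append 8 -> window=[45, 51, 47, 63, 8] -> max=63
Recorded maximums: 65 65 65 51 63 63
Changes between consecutive maximums: 2

Answer: 2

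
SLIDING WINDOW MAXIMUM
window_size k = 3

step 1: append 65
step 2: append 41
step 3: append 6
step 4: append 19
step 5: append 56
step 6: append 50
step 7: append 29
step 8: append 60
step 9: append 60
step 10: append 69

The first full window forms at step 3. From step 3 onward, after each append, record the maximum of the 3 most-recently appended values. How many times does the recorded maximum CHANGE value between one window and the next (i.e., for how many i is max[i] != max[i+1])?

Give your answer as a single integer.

step 1: append 65 -> window=[65] (not full yet)
step 2: append 41 -> window=[65, 41] (not full yet)
step 3: append 6 -> window=[65, 41, 6] -> max=65
step 4: append 19 -> window=[41, 6, 19] -> max=41
step 5: append 56 -> window=[6, 19, 56] -> max=56
step 6: append 50 -> window=[19, 56, 50] -> max=56
step 7: append 29 -> window=[56, 50, 29] -> max=56
step 8: append 60 -> window=[50, 29, 60] -> max=60
step 9: append 60 -> window=[29, 60, 60] -> max=60
step 10: append 69 -> window=[60, 60, 69] -> max=69
Recorded maximums: 65 41 56 56 56 60 60 69
Changes between consecutive maximums: 4

Answer: 4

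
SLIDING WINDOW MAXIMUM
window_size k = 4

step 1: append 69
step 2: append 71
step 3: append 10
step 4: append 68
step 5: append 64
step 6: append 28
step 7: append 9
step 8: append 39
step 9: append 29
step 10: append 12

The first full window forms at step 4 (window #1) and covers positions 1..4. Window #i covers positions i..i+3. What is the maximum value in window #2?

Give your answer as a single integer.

step 1: append 69 -> window=[69] (not full yet)
step 2: append 71 -> window=[69, 71] (not full yet)
step 3: append 10 -> window=[69, 71, 10] (not full yet)
step 4: append 68 -> window=[69, 71, 10, 68] -> max=71
step 5: append 64 -> window=[71, 10, 68, 64] -> max=71
Window #2 max = 71

Answer: 71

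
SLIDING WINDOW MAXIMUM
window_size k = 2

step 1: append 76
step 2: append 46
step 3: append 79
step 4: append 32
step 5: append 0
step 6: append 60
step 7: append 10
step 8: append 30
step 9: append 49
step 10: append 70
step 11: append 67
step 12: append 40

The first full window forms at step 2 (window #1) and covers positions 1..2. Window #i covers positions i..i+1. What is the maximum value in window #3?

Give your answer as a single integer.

Answer: 79

Derivation:
step 1: append 76 -> window=[76] (not full yet)
step 2: append 46 -> window=[76, 46] -> max=76
step 3: append 79 -> window=[46, 79] -> max=79
step 4: append 32 -> window=[79, 32] -> max=79
Window #3 max = 79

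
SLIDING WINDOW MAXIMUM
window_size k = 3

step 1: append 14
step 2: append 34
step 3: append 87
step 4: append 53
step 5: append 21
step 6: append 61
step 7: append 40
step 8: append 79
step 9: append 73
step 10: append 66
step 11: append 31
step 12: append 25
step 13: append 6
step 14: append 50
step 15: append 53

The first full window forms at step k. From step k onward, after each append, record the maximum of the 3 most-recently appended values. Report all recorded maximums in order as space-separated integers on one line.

step 1: append 14 -> window=[14] (not full yet)
step 2: append 34 -> window=[14, 34] (not full yet)
step 3: append 87 -> window=[14, 34, 87] -> max=87
step 4: append 53 -> window=[34, 87, 53] -> max=87
step 5: append 21 -> window=[87, 53, 21] -> max=87
step 6: append 61 -> window=[53, 21, 61] -> max=61
step 7: append 40 -> window=[21, 61, 40] -> max=61
step 8: append 79 -> window=[61, 40, 79] -> max=79
step 9: append 73 -> window=[40, 79, 73] -> max=79
step 10: append 66 -> window=[79, 73, 66] -> max=79
step 11: append 31 -> window=[73, 66, 31] -> max=73
step 12: append 25 -> window=[66, 31, 25] -> max=66
step 13: append 6 -> window=[31, 25, 6] -> max=31
step 14: append 50 -> window=[25, 6, 50] -> max=50
step 15: append 53 -> window=[6, 50, 53] -> max=53

Answer: 87 87 87 61 61 79 79 79 73 66 31 50 53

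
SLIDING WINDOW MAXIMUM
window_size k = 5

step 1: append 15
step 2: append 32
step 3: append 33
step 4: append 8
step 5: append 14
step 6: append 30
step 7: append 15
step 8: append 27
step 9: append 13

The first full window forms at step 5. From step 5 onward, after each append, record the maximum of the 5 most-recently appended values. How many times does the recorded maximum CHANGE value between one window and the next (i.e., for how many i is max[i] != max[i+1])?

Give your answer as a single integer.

Answer: 1

Derivation:
step 1: append 15 -> window=[15] (not full yet)
step 2: append 32 -> window=[15, 32] (not full yet)
step 3: append 33 -> window=[15, 32, 33] (not full yet)
step 4: append 8 -> window=[15, 32, 33, 8] (not full yet)
step 5: append 14 -> window=[15, 32, 33, 8, 14] -> max=33
step 6: append 30 -> window=[32, 33, 8, 14, 30] -> max=33
step 7: append 15 -> window=[33, 8, 14, 30, 15] -> max=33
step 8: append 27 -> window=[8, 14, 30, 15, 27] -> max=30
step 9: append 13 -> window=[14, 30, 15, 27, 13] -> max=30
Recorded maximums: 33 33 33 30 30
Changes between consecutive maximums: 1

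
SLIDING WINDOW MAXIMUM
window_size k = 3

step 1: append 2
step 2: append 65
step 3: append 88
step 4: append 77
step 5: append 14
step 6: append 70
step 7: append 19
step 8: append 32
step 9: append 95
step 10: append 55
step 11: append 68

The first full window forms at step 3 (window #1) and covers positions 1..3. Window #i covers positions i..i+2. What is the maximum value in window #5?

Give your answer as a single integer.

step 1: append 2 -> window=[2] (not full yet)
step 2: append 65 -> window=[2, 65] (not full yet)
step 3: append 88 -> window=[2, 65, 88] -> max=88
step 4: append 77 -> window=[65, 88, 77] -> max=88
step 5: append 14 -> window=[88, 77, 14] -> max=88
step 6: append 70 -> window=[77, 14, 70] -> max=77
step 7: append 19 -> window=[14, 70, 19] -> max=70
Window #5 max = 70

Answer: 70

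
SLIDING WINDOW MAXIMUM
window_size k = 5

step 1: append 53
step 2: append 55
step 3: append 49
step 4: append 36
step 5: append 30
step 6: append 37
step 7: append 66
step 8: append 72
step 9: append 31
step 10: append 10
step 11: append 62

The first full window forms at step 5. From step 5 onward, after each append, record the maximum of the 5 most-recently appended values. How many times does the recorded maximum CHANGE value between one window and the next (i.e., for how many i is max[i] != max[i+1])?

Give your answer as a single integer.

step 1: append 53 -> window=[53] (not full yet)
step 2: append 55 -> window=[53, 55] (not full yet)
step 3: append 49 -> window=[53, 55, 49] (not full yet)
step 4: append 36 -> window=[53, 55, 49, 36] (not full yet)
step 5: append 30 -> window=[53, 55, 49, 36, 30] -> max=55
step 6: append 37 -> window=[55, 49, 36, 30, 37] -> max=55
step 7: append 66 -> window=[49, 36, 30, 37, 66] -> max=66
step 8: append 72 -> window=[36, 30, 37, 66, 72] -> max=72
step 9: append 31 -> window=[30, 37, 66, 72, 31] -> max=72
step 10: append 10 -> window=[37, 66, 72, 31, 10] -> max=72
step 11: append 62 -> window=[66, 72, 31, 10, 62] -> max=72
Recorded maximums: 55 55 66 72 72 72 72
Changes between consecutive maximums: 2

Answer: 2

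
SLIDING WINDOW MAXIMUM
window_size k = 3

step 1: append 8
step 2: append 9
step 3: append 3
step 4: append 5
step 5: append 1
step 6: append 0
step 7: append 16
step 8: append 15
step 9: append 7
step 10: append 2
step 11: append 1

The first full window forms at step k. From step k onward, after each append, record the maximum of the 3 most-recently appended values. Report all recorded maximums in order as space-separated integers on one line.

Answer: 9 9 5 5 16 16 16 15 7

Derivation:
step 1: append 8 -> window=[8] (not full yet)
step 2: append 9 -> window=[8, 9] (not full yet)
step 3: append 3 -> window=[8, 9, 3] -> max=9
step 4: append 5 -> window=[9, 3, 5] -> max=9
step 5: append 1 -> window=[3, 5, 1] -> max=5
step 6: append 0 -> window=[5, 1, 0] -> max=5
step 7: append 16 -> window=[1, 0, 16] -> max=16
step 8: append 15 -> window=[0, 16, 15] -> max=16
step 9: append 7 -> window=[16, 15, 7] -> max=16
step 10: append 2 -> window=[15, 7, 2] -> max=15
step 11: append 1 -> window=[7, 2, 1] -> max=7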